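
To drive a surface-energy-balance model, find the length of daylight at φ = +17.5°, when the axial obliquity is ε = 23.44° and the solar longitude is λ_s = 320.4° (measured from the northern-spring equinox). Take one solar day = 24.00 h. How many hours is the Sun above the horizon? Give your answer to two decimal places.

11.37 h

Solar declination: sin δ = sin ε · sin λ_s = sin 23.44° × sin 320.4° = -0.25356, so δ = -14.688°.
cos H₀ = −tan φ · tan δ = −tan(+17.5°) × tan(-14.688°) = 0.0826, so H₀ = 1.4881 rad = 85.26°.
Daylight = 2H₀/(2π) × 24.00 h = (1.4881/π) × 24.00 = 11.37 h.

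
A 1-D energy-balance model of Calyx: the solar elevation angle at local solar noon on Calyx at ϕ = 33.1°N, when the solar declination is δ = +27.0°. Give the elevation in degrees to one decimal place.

83.9°

At local noon the hour angle is zero, so the zenith angle equals |ϕ − δ| = |+33.1° − (+27.000°)| = 6.100°.
Elevation = 90° − 6.100° = 83.9°.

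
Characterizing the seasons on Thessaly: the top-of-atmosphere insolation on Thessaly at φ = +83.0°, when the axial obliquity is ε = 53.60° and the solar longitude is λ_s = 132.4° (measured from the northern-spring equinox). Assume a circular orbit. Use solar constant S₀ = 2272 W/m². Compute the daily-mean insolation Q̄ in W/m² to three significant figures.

Solar declination: sin δ = sin ε · sin λ_s = sin 53.60° × sin 132.4° = 0.59438, so δ = +36.468°.
cos H₀ = −tan(+83.0°) tan(+36.468°) = -6.0195 ≤ −1 ⇒ polar day, H₀ = π.
Bracket: H₀ sin φ sin δ + cos φ cos δ sin H₀ = 3.1416×0.99255×0.59438 + 0.12187×0.80419×0.00000 = 1.853393 + 0.000000 = 1.853393.
Q̄ = (S₀/π) × [bracket] = (2272/π) × 1.853393 = 1340 W/m².

Q̄ ≈ 1.34e+03 W/m²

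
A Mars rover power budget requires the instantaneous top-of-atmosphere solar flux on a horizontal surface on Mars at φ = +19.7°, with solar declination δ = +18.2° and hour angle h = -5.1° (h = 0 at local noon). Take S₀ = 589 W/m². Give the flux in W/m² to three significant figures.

587 W/m²

cos θ_z = sin φ sin δ + cos φ cos δ cos h = 0.105287 + 0.890830 = 0.996117.
Flux = S₀ · cos θ_z = 589 × 0.996117 = 586.7 W/m².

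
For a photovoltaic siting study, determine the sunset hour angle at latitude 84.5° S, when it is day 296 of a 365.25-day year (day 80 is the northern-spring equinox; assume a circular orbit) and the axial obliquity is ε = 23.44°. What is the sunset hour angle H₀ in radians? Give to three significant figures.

Solar longitude: λ_s = 360° × (296 − 80)/365.25 = 212.895°.
sin δ = sin 23.44° × sin 212.895° = -0.21604, so δ = -12.477°.
Sunrise equation: cos H₀ = −tan φ · tan δ = -2.2979 ≤ −1, so the Sun never sets (polar day) and H₀ = π.

H₀ = 3.14 rad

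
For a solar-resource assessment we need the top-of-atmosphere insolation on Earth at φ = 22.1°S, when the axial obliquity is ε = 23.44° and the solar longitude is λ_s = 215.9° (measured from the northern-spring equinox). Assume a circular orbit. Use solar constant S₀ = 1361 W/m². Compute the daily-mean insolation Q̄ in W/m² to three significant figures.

Solar declination: sin δ = sin ε · sin λ_s = sin 23.44° × sin 215.9° = -0.23325, so δ = -13.489°.
cos H₀ = −tan(-22.1°) tan(-13.489°) = -0.0974, H₀ = 1.6684 rad.
Bracket: H₀ sin φ sin δ + cos φ cos δ sin H₀ = 1.6684×-0.37622×-0.23325 + 0.92653×0.97242×0.99525 = 0.146408 + 0.896697 = 1.043105.
Q̄ = (S₀/π) × [bracket] = (1361/π) × 1.043105 = 451.9 W/m².

Q̄ ≈ 452 W/m²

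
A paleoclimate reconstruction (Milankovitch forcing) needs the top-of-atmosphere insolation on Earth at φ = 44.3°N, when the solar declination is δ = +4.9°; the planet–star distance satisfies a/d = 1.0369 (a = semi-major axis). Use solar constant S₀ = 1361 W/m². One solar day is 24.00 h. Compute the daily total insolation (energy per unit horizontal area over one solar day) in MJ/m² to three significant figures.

cos H₀ = −tan(+44.3°) tan(+4.900°) = -0.0837, H₀ = 1.6546 rad.
Bracket: H₀ sin φ sin δ + cos φ cos δ sin H₀ = 1.6546×0.69842×0.08542 + 0.71569×0.99635×0.99649 = 0.098712 + 0.710575 = 0.809287.
Inverse-square distance factor (a/d)² = 1.0369² = 1.075162.
Q̄ = (S₀/π) × 1.075162 × [bracket] = (1361/π) × 1.075162 × 0.809287 = 376.95 W/m².
Daily total = Q̄ × 24.00 h × 3600 s/h = 376.95 × 24.00 × 3600 / 10⁶ = 32.57 MJ/m².

32.6 MJ/m²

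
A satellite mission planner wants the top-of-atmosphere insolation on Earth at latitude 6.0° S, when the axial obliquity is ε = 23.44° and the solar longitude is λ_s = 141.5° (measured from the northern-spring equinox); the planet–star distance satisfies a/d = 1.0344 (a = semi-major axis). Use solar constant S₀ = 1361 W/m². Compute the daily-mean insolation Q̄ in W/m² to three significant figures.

Q̄ ≈ 428 W/m²

Solar declination: sin δ = sin ε · sin λ_s = sin 23.44° × sin 141.5° = 0.24763, so δ = +14.337°.
cos H₀ = −tan(-6.0°) tan(+14.337°) = 0.0269, H₀ = 1.5439 rad.
Bracket: H₀ sin φ sin δ + cos φ cos δ sin H₀ = 1.5439×-0.10453×0.24763 + 0.99452×0.96885×0.99964 = -0.039963 + 0.963194 = 0.923231.
Inverse-square distance factor (a/d)² = 1.0344² = 1.069983.
Q̄ = (S₀/π) × 1.069983 × [bracket] = (1361/π) × 1.069983 × 0.923231 = 428.0 W/m².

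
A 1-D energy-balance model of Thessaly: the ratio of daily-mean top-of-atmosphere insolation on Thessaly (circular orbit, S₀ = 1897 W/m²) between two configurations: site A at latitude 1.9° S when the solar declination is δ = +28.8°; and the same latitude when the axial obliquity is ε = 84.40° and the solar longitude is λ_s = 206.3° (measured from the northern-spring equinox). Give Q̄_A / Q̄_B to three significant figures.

— Configuration A (φ=-1.9°):
cos H₀ = −tan(-1.9°) tan(+28.800°) = 0.0182, H₀ = 1.5526 rad.
Bracket: H₀ sin φ sin δ + cos φ cos δ sin H₀ = 1.5526×-0.03316×0.48175 + 0.99945×0.87631×0.99983 = -0.024803 + 0.875679 = 0.850876.
Q̄ = (S₀/π) × [bracket] = (1897/π) × 0.850876 = 513.79 W/m².
— Configuration B (φ=-1.9°):
Solar declination: sin δ = sin ε · sin λ_s = sin 84.40° × sin 206.3° = -0.44096, so δ = -26.165°.
cos H₀ = −tan(-1.9°) tan(-26.165°) = -0.0163, H₀ = 1.5871 rad.
Bracket: H₀ sin φ sin δ + cos φ cos δ sin H₀ = 1.5871×-0.03316×-0.44096 + 0.99945×0.89753×0.99987 = 0.023207 + 0.896920 = 0.920127.
Q̄ = (S₀/π) × [bracket] = (1897/π) × 0.920127 = 555.60 W/m².
Ratio Q̄_A / Q̄_B = 513.79 / 555.60 = 0.9247.

Q̄_A / Q̄_B ≈ 0.925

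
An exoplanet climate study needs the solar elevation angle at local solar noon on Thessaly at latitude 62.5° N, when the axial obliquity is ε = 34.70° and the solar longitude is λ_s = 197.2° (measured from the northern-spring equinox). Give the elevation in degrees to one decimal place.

17.8°

Solar declination: sin δ = sin ε · sin λ_s = sin 34.70° × sin 197.2° = -0.16834, so δ = -9.691°.
At local noon the hour angle is zero, so the zenith angle equals |φ − δ| = |+62.5° − (-9.691°)| = 72.191°.
Elevation = 90° − 72.191° = 17.8°.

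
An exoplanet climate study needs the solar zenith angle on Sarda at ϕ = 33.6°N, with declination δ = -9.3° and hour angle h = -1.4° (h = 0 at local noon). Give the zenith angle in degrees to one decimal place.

θ_z = 42.9°

cos θ_z = sin ϕ sin δ + cos ϕ cos δ cos h = -0.089430 + 0.821728 = 0.732298.
θ_z = arccos(0.732298) = 42.9°.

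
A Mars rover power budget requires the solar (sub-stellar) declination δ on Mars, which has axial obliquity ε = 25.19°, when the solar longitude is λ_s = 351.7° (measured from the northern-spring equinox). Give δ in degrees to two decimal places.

sin δ = sin ε · sin λ_s = sin 25.19° × sin 351.7° = -0.061441.
δ = arcsin(-0.061441) = -3.52°.

δ = -3.52°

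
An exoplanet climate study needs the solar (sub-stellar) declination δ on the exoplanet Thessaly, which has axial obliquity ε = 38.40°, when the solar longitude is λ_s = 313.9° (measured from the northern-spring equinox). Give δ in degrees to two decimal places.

sin δ = sin ε · sin λ_s = sin 38.40° × sin 313.9° = -0.447569.
δ = arcsin(-0.447569) = -26.59°.

δ = -26.59°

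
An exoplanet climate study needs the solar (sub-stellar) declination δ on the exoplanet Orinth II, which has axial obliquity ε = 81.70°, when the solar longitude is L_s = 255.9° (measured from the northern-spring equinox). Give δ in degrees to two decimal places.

sin δ = sin ε · sin L_s = sin 81.70° × sin 255.9° = -0.959713.
δ = arcsin(-0.959713) = -73.68°.

δ = -73.68°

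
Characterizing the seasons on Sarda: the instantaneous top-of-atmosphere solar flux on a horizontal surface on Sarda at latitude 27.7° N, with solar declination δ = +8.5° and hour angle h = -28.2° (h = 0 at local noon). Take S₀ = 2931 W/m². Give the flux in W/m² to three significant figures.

cos θ_z = sin φ sin δ + cos φ cos δ cos h = 0.068708 + 0.771730 = 0.840438.
Flux = S₀ · cos θ_z = 2931 × 0.840438 = 2463 W/m².

2.46e+03 W/m²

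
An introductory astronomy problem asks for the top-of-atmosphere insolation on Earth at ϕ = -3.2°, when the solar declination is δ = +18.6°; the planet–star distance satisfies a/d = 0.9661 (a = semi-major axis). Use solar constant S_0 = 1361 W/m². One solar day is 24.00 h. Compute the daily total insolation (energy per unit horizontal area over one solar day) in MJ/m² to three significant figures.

cos h₀ = −tan(-3.2°) tan(+18.600°) = 0.0188, h₀ = 1.5520 rad.
Bracket: h₀ sin ϕ sin δ + cos ϕ cos δ sin h₀ = 1.5520×-0.05582×0.31896 + 0.99844×0.94777×0.99982 = -0.027632 + 0.946121 = 0.918489.
Inverse-square distance factor (a/d)² = 0.9661² = 0.933349.
Q̄ = (S_0/π) × 0.933349 × [bracket] = (1361/π) × 0.933349 × 0.918489 = 371.39 W/m².
Daily total = Q̄ × 24.00 h × 3600 s/h = 371.39 × 24.00 × 3600 / 10⁶ = 32.09 MJ/m².

32.1 MJ/m²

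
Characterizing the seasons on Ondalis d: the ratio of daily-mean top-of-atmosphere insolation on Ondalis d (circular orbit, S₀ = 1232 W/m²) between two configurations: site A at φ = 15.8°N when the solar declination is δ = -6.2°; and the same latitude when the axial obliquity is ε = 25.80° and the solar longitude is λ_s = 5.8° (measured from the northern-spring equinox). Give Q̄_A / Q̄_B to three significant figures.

— Configuration A (φ=+15.8°):
cos H₀ = −tan(+15.8°) tan(-6.200°) = 0.0307, H₀ = 1.5401 rad.
Bracket: H₀ sin φ sin δ + cos φ cos δ sin H₀ = 1.5401×0.27228×-0.10800 + 0.96222×0.99415×0.99953 = -0.045289 + 0.956141 = 0.910852.
Q̄ = (S₀/π) × [bracket] = (1232/π) × 0.910852 = 357.20 W/m².
— Configuration B (φ=+15.8°):
Solar declination: sin δ = sin ε · sin λ_s = sin 25.80° × sin 5.8° = 0.04398, so δ = +2.521°.
cos H₀ = −tan(+15.8°) tan(+2.521°) = -0.0125, H₀ = 1.5833 rad.
Bracket: H₀ sin φ sin δ + cos φ cos δ sin H₀ = 1.5833×0.27228×0.04398 + 0.96222×0.99903×0.99992 = 0.018960 + 0.961210 = 0.980170.
Q̄ = (S₀/π) × [bracket] = (1232/π) × 0.980170 = 384.38 W/m².
Ratio Q̄_A / Q̄_B = 357.20 / 384.38 = 0.9293.

Q̄_A / Q̄_B ≈ 0.929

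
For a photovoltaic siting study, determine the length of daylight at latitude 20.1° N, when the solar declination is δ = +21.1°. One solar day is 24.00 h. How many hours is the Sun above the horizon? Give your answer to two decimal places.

cos h₀ = −tan ϕ · tan δ = −tan(+20.1°) × tan(+21.100°) = -0.1412, so h₀ = 1.7125 rad = 98.12°.
Daylight = 2h₀/(2π) × 24.00 h = (1.7125/π) × 24.00 = 13.08 h.

13.08 h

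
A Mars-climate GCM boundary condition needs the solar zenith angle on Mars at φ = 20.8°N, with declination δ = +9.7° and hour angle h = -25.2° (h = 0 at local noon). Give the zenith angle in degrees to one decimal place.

θ_z = 26.7°

cos θ_z = sin φ sin δ + cos φ cos δ cos h = 0.059832 + 0.833763 = 0.893595.
θ_z = arccos(0.893595) = 26.7°.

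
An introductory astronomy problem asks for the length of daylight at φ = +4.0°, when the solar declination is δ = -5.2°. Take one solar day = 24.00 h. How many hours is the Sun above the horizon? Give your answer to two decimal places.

cos H₀ = −tan φ · tan δ = −tan(+4.0°) × tan(-5.200°) = 0.0064, so H₀ = 1.5644 rad = 89.64°.
Daylight = 2H₀/(2π) × 24.00 h = (1.5644/π) × 24.00 = 11.95 h.

11.95 h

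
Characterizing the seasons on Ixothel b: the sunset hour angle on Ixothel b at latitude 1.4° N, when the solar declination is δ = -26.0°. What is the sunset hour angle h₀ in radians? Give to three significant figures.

cos h₀ = −tan ϕ · tan δ = −tan(+1.4°) × tan(-26.000°) = 0.0119, so h₀ = 1.5589 rad = 89.32°.

h₀ = 1.56 rad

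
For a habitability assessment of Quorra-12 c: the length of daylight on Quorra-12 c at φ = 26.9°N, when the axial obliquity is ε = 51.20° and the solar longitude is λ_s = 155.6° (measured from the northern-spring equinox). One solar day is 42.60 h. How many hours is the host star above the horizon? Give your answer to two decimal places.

23.65 h

Solar declination: sin δ = sin ε · sin λ_s = sin 51.20° × sin 155.6° = 0.32195, so δ = +18.781°.
cos H₀ = −tan φ · tan δ = −tan(+26.9°) × tan(+18.781°) = -0.1725, so H₀ = 1.7442 rad = 99.93°.
Daylight = 2H₀/(2π) × 42.60 h = (1.7442/π) × 42.60 = 23.65 h.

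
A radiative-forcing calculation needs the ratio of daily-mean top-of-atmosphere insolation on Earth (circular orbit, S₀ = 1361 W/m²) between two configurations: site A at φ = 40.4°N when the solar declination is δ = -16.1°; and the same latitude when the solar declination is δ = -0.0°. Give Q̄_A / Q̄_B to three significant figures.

Q̄_A / Q̄_B ≈ 0.619

— Configuration A (φ=+40.4°):
cos H₀ = −tan(+40.4°) tan(-16.100°) = 0.2456, H₀ = 1.3226 rad.
Bracket: H₀ sin φ sin δ + cos φ cos δ sin H₀ = 1.3226×0.64812×-0.27731 + 0.76154×0.96078×0.96936 = -0.237711 + 0.709254 = 0.471543.
Q̄ = (S₀/π) × [bracket] = (1361/π) × 0.471543 = 204.28 W/m².
— Configuration B (φ=+40.4°):
cos H₀ = −tan(+40.4°) tan(-0.000°) = 0.0000, H₀ = 1.5708 rad.
Bracket: H₀ sin φ sin δ + cos φ cos δ sin H₀ = 1.5708×0.64812×-0.00000 + 0.76154×1.00000×1.00000 = -0.000000 + 0.761540 = 0.761540.
Q̄ = (S₀/π) × [bracket] = (1361/π) × 0.761540 = 329.91 W/m².
Ratio Q̄_A / Q̄_B = 204.28 / 329.91 = 0.6192.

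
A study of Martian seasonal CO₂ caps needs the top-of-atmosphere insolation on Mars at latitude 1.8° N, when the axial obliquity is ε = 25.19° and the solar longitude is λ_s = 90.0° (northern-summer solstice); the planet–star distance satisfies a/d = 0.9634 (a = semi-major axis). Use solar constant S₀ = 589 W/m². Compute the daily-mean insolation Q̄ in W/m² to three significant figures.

Solar declination: sin δ = sin ε · sin λ_s = sin 25.19° × sin 90.0° = 0.42562, so δ = +25.190°.
cos H₀ = −tan(+1.8°) tan(+25.190°) = -0.0148, H₀ = 1.5856 rad.
Bracket: H₀ sin φ sin δ + cos φ cos δ sin H₀ = 1.5856×0.03141×0.42562 + 0.99951×0.90490×0.99989 = 0.021197 + 0.904357 = 0.925554.
Inverse-square distance factor (a/d)² = 0.9634² = 0.928140.
Q̄ = (S₀/π) × 0.928140 × [bracket] = (589/π) × 0.928140 × 0.925554 = 161.1 W/m².

Q̄ ≈ 161 W/m²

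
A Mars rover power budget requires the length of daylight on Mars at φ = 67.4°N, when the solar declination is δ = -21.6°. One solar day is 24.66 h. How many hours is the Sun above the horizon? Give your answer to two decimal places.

cos H₀ = −tan φ · tan δ = −tan(+67.4°) × tan(-21.600°) = 0.9512, so H₀ = 0.3138 rad = 17.98°.
Daylight = 2H₀/(2π) × 24.66 h = (0.3138/π) × 24.66 = 2.46 h.

2.46 h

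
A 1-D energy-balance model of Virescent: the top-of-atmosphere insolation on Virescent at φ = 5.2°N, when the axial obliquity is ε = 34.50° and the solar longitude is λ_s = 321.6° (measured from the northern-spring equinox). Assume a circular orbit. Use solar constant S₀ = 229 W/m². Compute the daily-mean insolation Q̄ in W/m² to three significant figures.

Solar declination: sin δ = sin ε · sin λ_s = sin 34.50° × sin 321.6° = -0.35182, so δ = -20.599°.
cos H₀ = −tan(+5.2°) tan(-20.599°) = 0.0342, H₀ = 1.5366 rad.
Bracket: H₀ sin φ sin δ + cos φ cos δ sin H₀ = 1.5366×0.09063×-0.35182 + 0.99588×0.93607×0.99941 = -0.048995 + 0.931663 = 0.882668.
Q̄ = (S₀/π) × [bracket] = (229/π) × 0.882668 = 64.34 W/m².

Q̄ ≈ 64.3 W/m²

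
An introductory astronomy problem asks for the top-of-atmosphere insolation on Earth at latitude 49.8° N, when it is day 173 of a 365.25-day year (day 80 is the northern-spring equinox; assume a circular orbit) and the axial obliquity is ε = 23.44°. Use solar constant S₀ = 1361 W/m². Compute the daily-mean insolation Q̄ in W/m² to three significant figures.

Q̄ ≈ 498 W/m²

Solar longitude: λ_s = 360° × (173 − 80)/365.25 = 91.663°.
sin δ = sin 23.44° × sin 91.663° = 0.39762, so δ = +23.430°.
cos H₀ = −tan(+49.8°) tan(+23.430°) = -0.5128, H₀ = 2.1092 rad.
Bracket: H₀ sin φ sin δ + cos φ cos δ sin H₀ = 2.1092×0.76380×0.39762 + 0.64546×0.91755×0.85851 = 0.640569 + 0.508446 = 1.149015.
Q̄ = (S₀/π) × [bracket] = (1361/π) × 1.149015 = 497.8 W/m².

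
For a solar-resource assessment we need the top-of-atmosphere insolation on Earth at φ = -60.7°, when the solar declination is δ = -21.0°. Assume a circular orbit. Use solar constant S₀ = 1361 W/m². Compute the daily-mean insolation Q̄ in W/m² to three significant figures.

cos H₀ = −tan(-60.7°) tan(-21.000°) = -0.6840, H₀ = 2.3241 rad.
Bracket: H₀ sin φ sin δ + cos φ cos δ sin H₀ = 2.3241×-0.87207×-0.35837 + 0.48938×0.93358×0.72945 = 0.726336 + 0.333268 = 1.059604.
Q̄ = (S₀/π) × [bracket] = (1361/π) × 1.059604 = 459.0 W/m².

Q̄ ≈ 459 W/m²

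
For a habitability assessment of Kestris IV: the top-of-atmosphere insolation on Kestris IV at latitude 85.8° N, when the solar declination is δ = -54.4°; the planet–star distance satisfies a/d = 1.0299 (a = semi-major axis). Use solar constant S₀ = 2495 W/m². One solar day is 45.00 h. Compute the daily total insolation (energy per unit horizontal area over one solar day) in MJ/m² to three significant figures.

cos H₀ = −tan(+85.8°) tan(-54.400°) = 19.0206 ≥ 1 ⇒ polar night, H₀ = 0 and Q̄ = 0.
Inverse-square distance factor (a/d)² = 1.0299² = 1.060694.
Daily total = Q̄ × 45.00 h × 3600 s/h = 0.00 MJ/m².

0.00 MJ/m²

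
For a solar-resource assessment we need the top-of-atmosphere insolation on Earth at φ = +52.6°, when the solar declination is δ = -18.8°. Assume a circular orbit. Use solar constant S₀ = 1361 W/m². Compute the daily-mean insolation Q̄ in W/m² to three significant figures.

cos H₀ = −tan(+52.6°) tan(-18.800°) = 0.4453, H₀ = 1.1093 rad.
Bracket: H₀ sin φ sin δ + cos φ cos δ sin H₀ = 1.1093×0.79441×-0.32227 + 0.60738×0.94665×0.89540 = -0.283997 + 0.514834 = 0.230837.
Q̄ = (S₀/π) × [bracket] = (1361/π) × 0.230837 = 100.0 W/m².

Q̄ ≈ 100 W/m²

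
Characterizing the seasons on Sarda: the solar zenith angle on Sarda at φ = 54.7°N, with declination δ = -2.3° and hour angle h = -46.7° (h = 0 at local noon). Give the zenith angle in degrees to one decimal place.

cos θ_z = sin φ sin δ + cos φ cos δ cos h = -0.032753 + 0.395986 = 0.363233.
θ_z = arccos(0.363233) = 68.7°.

θ_z = 68.7°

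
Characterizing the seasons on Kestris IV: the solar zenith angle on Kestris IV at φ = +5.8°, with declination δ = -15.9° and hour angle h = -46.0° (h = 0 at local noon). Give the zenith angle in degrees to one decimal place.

θ_z = 50.4°

cos θ_z = sin φ sin δ + cos φ cos δ cos h = -0.027685 + 0.664662 = 0.636977.
θ_z = arccos(0.636977) = 50.4°.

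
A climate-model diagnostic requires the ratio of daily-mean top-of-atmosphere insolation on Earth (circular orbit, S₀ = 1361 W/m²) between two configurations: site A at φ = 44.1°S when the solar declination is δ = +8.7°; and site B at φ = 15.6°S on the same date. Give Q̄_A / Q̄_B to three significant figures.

Q̄_A / Q̄_B ≈ 0.621

— Configuration A (φ=-44.1°):
cos H₀ = −tan(-44.1°) tan(+8.700°) = 0.1483, H₀ = 1.4220 rad.
Bracket: H₀ sin φ sin δ + cos φ cos δ sin H₀ = 1.4220×-0.69591×0.15126 + 0.71813×0.98849×0.98894 = -0.149684 + 0.702013 = 0.552329.
Q̄ = (S₀/π) × [bracket] = (1361/π) × 0.552329 = 239.28 W/m².
— Configuration B (φ=-15.6°):
cos H₀ = −tan(-15.6°) tan(+8.700°) = 0.0427, H₀ = 1.5281 rad.
Bracket: H₀ sin φ sin δ + cos φ cos δ sin H₀ = 1.5281×-0.26892×0.15126 + 0.96316×0.98849×0.99909 = -0.062158 + 0.951208 = 0.889050.
Q̄ = (S₀/π) × [bracket] = (1361/π) × 0.889050 = 385.15 W/m².
Ratio Q̄_A / Q̄_B = 239.28 / 385.15 = 0.6213.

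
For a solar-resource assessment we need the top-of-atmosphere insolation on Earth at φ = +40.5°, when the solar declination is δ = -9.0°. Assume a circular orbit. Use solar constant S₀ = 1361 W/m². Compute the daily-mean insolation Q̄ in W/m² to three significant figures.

Q̄ ≈ 259 W/m²

cos H₀ = −tan(+40.5°) tan(-9.000°) = 0.1353, H₀ = 1.4351 rad.
Bracket: H₀ sin φ sin δ + cos φ cos δ sin H₀ = 1.4351×0.64945×-0.15643 + 0.76041×0.98769×0.99081 = -0.145797 + 0.744147 = 0.598350.
Q̄ = (S₀/π) × [bracket] = (1361/π) × 0.598350 = 259.2 W/m².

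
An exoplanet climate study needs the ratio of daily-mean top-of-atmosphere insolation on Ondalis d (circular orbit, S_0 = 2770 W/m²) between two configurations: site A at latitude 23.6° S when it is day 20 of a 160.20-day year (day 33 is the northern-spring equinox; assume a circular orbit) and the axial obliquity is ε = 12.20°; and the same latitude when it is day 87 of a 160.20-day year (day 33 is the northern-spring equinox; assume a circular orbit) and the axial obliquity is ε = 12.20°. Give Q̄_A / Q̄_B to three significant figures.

— Configuration A (ϕ=-23.6°):
Solar longitude: L_s = 360° × (20 − 33)/160.20 = -29.213°, i.e. -29.213° + 360° = 330.787°.
sin δ = sin 12.20° × sin 330.787° = -0.10314, so δ = -5.920°.
cos h₀ = −tan(-23.6°) tan(-5.920°) = -0.0453, h₀ = 1.6161 rad.
Bracket: h₀ sin ϕ sin δ + cos ϕ cos δ sin h₀ = 1.6161×-0.40035×-0.10314 + 0.91636×0.99467×0.99897 = 0.066732 + 0.910537 = 0.977269.
Q̄ = (S_0/π) × [bracket] = (2770/π) × 0.977269 = 861.68 W/m².
— Configuration B (ϕ=-23.6°):
Solar longitude: L_s = 360° × (87 − 33)/160.20 = 121.348°.
sin δ = sin 12.20° × sin 121.348° = 0.18048, so δ = +10.397°.
cos h₀ = −tan(-23.6°) tan(+10.397°) = 0.0802, h₀ = 1.4905 rad.
Bracket: h₀ sin ϕ sin δ + cos ϕ cos δ sin h₀ = 1.4905×-0.40035×0.18048 + 0.91636×0.98358×0.99678 = -0.107696 + 0.898411 = 0.790715.
Q̄ = (S_0/π) × [bracket] = (2770/π) × 0.790715 = 697.19 W/m².
Ratio Q̄_A / Q̄_B = 861.68 / 697.19 = 1.236.

Q̄_A / Q̄_B ≈ 1.24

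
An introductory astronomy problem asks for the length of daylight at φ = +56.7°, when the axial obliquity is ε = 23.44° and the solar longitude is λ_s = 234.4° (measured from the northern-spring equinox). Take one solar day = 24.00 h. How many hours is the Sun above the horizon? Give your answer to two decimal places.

7.82 h

Solar declination: sin δ = sin ε · sin λ_s = sin 23.44° × sin 234.4° = -0.32344, so δ = -18.871°.
cos H₀ = −tan φ · tan δ = −tan(+56.7°) × tan(-18.871°) = 0.5204, so H₀ = 1.0235 rad = 58.64°.
Daylight = 2H₀/(2π) × 24.00 h = (1.0235/π) × 24.00 = 7.82 h.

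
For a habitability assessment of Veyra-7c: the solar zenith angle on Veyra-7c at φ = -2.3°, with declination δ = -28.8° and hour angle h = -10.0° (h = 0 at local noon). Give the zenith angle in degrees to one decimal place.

θ_z = 28.2°

cos θ_z = sin φ sin δ + cos φ cos δ cos h = 0.019334 + 0.862298 = 0.881632.
θ_z = arccos(0.881632) = 28.2°.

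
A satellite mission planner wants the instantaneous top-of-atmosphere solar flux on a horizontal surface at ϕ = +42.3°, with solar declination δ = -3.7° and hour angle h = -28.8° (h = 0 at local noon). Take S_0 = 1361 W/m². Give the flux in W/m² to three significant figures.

cos θ_z = sin ϕ sin δ + cos ϕ cos δ cos h = -0.043431 + 0.646793 = 0.603362.
Flux = S_0 · cos θ_z = 1361 × 0.603362 = 821.2 W/m².

821 W/m²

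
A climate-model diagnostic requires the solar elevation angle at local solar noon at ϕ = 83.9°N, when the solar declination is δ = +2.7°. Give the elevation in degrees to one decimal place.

8.8°

At local noon the hour angle is zero, so the zenith angle equals |ϕ − δ| = |+83.9° − (+2.700°)| = 81.200°.
Elevation = 90° − 81.200° = 8.8°.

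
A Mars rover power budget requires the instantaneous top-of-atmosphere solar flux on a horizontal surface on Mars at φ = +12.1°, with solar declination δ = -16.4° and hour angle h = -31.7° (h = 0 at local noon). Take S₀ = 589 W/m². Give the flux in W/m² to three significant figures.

435 W/m²

cos θ_z = sin φ sin δ + cos φ cos δ cos h = -0.059184 + 0.798062 = 0.738878.
Flux = S₀ · cos θ_z = 589 × 0.738878 = 435.2 W/m².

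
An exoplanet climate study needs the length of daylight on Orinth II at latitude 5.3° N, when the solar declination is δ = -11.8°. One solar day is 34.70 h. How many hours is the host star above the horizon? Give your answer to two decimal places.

cos H₀ = −tan φ · tan δ = −tan(+5.3°) × tan(-11.800°) = 0.0194, so H₀ = 1.5514 rad = 88.89°.
Daylight = 2H₀/(2π) × 34.70 h = (1.5514/π) × 34.70 = 17.14 h.

17.14 h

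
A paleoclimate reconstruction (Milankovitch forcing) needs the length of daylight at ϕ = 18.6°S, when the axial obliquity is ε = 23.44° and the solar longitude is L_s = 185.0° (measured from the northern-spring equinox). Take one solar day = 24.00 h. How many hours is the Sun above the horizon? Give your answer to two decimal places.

12.09 h

Solar declination: sin δ = sin ε · sin L_s = sin 23.44° × sin 185.0° = -0.03467, so δ = -1.987°.
cos h₀ = −tan ϕ · tan δ = −tan(-18.6°) × tan(-1.987°) = -0.0117, so h₀ = 1.5825 rad = 90.67°.
Daylight = 2h₀/(2π) × 24.00 h = (1.5825/π) × 24.00 = 12.09 h.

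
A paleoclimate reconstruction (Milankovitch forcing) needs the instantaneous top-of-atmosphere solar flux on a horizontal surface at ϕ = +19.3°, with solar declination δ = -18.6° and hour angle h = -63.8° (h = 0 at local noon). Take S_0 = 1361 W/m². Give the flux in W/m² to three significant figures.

394 W/m²

cos θ_z = sin ϕ sin δ + cos ϕ cos δ cos h = -0.105421 + 0.394929 = 0.289508.
Flux = S_0 · cos θ_z = 1361 × 0.289508 = 394.0 W/m².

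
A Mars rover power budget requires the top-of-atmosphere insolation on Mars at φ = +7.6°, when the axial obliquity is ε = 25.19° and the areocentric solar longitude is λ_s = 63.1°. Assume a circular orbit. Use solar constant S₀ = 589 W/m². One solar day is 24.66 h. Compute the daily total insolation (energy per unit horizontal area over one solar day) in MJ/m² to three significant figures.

16.6 MJ/m²

sin δ = sin 25.19° × sin 63.1° = 0.37957, so δ = +22.307°.
cos H₀ = −tan(+7.6°) tan(+22.307°) = -0.0547, H₀ = 1.6256 rad.
Bracket: H₀ sin φ sin δ + cos φ cos δ sin H₀ = 1.6256×0.13226×0.37957 + 0.99122×0.92516×0.99850 = 0.081608 + 0.915662 = 0.997270.
Q̄ = (S₀/π) × [bracket] = (589/π) × 0.997270 = 186.97 W/m².
Daily total = Q̄ × 24.66 h × 3600 s/h = 186.97 × 24.66 × 3600 / 10⁶ = 16.60 MJ/m².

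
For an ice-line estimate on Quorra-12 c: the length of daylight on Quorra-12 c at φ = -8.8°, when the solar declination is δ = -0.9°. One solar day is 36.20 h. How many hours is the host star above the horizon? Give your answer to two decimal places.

cos H₀ = −tan φ · tan δ = −tan(-8.8°) × tan(-0.900°) = -0.0024, so H₀ = 1.5732 rad = 90.14°.
Daylight = 2H₀/(2π) × 36.20 h = (1.5732/π) × 36.20 = 18.13 h.

18.13 h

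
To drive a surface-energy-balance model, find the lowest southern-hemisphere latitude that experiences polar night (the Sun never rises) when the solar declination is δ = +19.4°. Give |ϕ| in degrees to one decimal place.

|ϕ| = 70.6°

Polar night requires cos h₀ = −tan ϕ tan δ ≥ 1, i.e. tan ϕ tan δ ≤ −1.
The boundary is |tan ϕ| · |tan δ| = 1, so |ϕ| = 90° − |δ| = 90° − 19.4° = 70.6° in the southern hemisphere.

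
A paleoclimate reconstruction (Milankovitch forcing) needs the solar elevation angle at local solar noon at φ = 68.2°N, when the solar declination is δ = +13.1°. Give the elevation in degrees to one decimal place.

34.9°

At local noon the hour angle is zero, so the zenith angle equals |φ − δ| = |+68.2° − (+13.100°)| = 55.100°.
Elevation = 90° − 55.100° = 34.9°.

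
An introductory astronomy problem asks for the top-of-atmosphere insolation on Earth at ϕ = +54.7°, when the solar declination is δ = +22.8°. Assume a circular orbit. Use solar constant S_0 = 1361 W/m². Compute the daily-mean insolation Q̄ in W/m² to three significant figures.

cos h₀ = −tan(+54.7°) tan(+22.800°) = -0.5937, h₀ = 2.2064 rad.
Bracket: h₀ sin ϕ sin δ + cos ϕ cos δ sin h₀ = 2.2064×0.81614×0.38752 + 0.57786×0.92186×0.80469 = 0.697819 + 0.428663 = 1.126482.
Q̄ = (S_0/π) × [bracket] = (1361/π) × 1.126482 = 488.0 W/m².

Q̄ ≈ 488 W/m²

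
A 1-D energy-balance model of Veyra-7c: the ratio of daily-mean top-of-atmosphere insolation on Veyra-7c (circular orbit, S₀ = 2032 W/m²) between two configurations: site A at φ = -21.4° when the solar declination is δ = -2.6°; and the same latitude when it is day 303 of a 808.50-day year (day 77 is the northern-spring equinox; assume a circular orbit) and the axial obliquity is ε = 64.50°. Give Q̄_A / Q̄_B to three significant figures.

Q̄_A / Q̄_B ≈ 19.0

— Configuration A (φ=-21.4°):
cos H₀ = −tan(-21.4°) tan(-2.600°) = -0.0178, H₀ = 1.5886 rad.
Bracket: H₀ sin φ sin δ + cos φ cos δ sin H₀ = 1.5886×-0.36488×-0.04536 + 0.93106×0.99897×0.99984 = 0.026293 + 0.929952 = 0.956245.
Q̄ = (S₀/π) × [bracket] = (2032/π) × 0.956245 = 618.50 W/m².
— Configuration B (φ=-21.4°):
Solar longitude: λ_s = 360° × (303 − 77)/808.50 = 100.631°.
sin δ = sin 64.50° × sin 100.631° = 0.88709, so δ = +62.510°.
cos H₀ = −tan(-21.4°) tan(+62.510°) = 0.7532, H₀ = 0.7180 rad.
Bracket: H₀ sin φ sin δ + cos φ cos δ sin H₀ = 0.7180×-0.36488×0.88709 + 0.93106×0.46159×0.65784 = -0.232403 + 0.282719 = 0.050316.
Q̄ = (S₀/π) × [bracket] = (2032/π) × 0.050316 = 32.545 W/m².
Ratio Q̄_A / Q̄_B = 618.50 / 32.545 = 19.00.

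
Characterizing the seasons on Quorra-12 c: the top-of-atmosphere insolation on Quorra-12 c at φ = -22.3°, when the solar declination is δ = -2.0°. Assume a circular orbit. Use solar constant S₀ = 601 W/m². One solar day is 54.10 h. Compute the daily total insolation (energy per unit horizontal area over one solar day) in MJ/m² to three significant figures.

cos H₀ = −tan(-22.3°) tan(-2.000°) = -0.0143, H₀ = 1.5851 rad.
Bracket: H₀ sin φ sin δ + cos φ cos δ sin H₀ = 1.5851×-0.37946×-0.03490 + 0.92521×0.99939×0.99990 = 0.020992 + 0.924553 = 0.945545.
Q̄ = (S₀/π) × [bracket] = (601/π) × 0.945545 = 180.89 W/m².
Daily total = Q̄ × 54.10 h × 3600 s/h = 180.89 × 54.10 × 3600 / 10⁶ = 35.23 MJ/m².

35.2 MJ/m²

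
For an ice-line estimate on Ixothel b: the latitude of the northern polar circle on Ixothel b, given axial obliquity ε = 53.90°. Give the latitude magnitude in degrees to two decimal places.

The polar circle is the lowest latitude that experiences at least one full rotation of continuous daylight at the northern-summer solstice; it lies at |ϕ| = 90° − ε = 90° − 53.90° = 36.10°.

36.10°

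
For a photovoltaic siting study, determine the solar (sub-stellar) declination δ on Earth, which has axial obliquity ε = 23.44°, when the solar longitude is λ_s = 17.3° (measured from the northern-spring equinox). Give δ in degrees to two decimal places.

sin δ = sin ε · sin λ_s = sin 23.44° × sin 17.3° = 0.118292.
δ = arcsin(0.118292) = +6.79°.

δ = +6.79°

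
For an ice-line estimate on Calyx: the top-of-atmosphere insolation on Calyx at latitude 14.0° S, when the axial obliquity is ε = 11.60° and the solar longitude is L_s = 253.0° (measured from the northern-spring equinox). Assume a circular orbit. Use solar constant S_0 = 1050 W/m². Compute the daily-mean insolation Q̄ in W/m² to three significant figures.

Solar declination: sin δ = sin ε · sin L_s = sin 11.60° × sin 253.0° = -0.19229, so δ = -11.087°.
cos h₀ = −tan(-14.0°) tan(-11.087°) = -0.0489, h₀ = 1.6197 rad.
Bracket: h₀ sin ϕ sin δ + cos ϕ cos δ sin h₀ = 1.6197×-0.24192×-0.19229 + 0.97030×0.98134×0.99881 = 0.075346 + 0.951061 = 1.026407.
Q̄ = (S_0/π) × [bracket] = (1050/π) × 1.026407 = 343.1 W/m².

Q̄ ≈ 343 W/m²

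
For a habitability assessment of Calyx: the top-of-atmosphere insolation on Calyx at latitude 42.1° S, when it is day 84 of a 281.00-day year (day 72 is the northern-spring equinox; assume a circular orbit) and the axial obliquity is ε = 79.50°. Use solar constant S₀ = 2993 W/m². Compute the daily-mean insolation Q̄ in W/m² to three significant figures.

Q̄ ≈ 441 W/m²

Solar longitude: λ_s = 360° × (84 − 72)/281.00 = 15.374°.
sin δ = sin 79.50° × sin 15.374° = 0.26067, so δ = +15.110°.
cos H₀ = −tan(-42.1°) tan(+15.110°) = 0.2440, H₀ = 1.3243 rad.
Bracket: H₀ sin φ sin δ + cos φ cos δ sin H₀ = 1.3243×-0.67043×0.26067 + 0.74198×0.96543×0.96978 = -0.231436 + 0.694682 = 0.463246.
Q̄ = (S₀/π) × [bracket] = (2993/π) × 0.463246 = 441.3 W/m².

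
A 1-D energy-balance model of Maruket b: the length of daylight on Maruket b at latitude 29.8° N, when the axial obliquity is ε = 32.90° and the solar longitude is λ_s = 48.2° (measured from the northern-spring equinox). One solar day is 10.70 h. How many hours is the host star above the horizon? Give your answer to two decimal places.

Solar declination: sin δ = sin ε · sin λ_s = sin 32.90° × sin 48.2° = 0.40492, so δ = +23.886°.
cos H₀ = −tan φ · tan δ = −tan(+29.8°) × tan(+23.886°) = -0.2536, so H₀ = 1.8272 rad = 104.69°.
Daylight = 2H₀/(2π) × 10.70 h = (1.8272/π) × 10.70 = 6.22 h.

6.22 h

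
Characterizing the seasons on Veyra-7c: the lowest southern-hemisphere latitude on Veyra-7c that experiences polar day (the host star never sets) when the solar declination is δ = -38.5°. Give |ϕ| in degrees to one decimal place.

|ϕ| = 51.5°

Polar day requires cos h₀ = −tan ϕ tan δ ≤ −1, i.e. tan ϕ tan δ ≥ 1.
The boundary is |tan ϕ| · |tan δ| = 1, so |ϕ| = 90° − |δ| = 90° − 38.5° = 51.5° in the southern hemisphere.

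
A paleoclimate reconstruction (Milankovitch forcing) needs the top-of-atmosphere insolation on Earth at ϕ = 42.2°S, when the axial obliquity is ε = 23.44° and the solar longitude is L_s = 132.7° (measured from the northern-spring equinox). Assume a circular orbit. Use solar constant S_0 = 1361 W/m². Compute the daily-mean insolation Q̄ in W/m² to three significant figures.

Solar declination: sin δ = sin ε · sin L_s = sin 23.44° × sin 132.7° = 0.29234, so δ = +16.998°.
cos h₀ = −tan(-42.2°) tan(+16.998°) = 0.2772, h₀ = 1.2899 rad.
Bracket: h₀ sin ϕ sin δ + cos ϕ cos δ sin h₀ = 1.2899×-0.67172×0.29234 + 0.74080×0.95631×0.96082 = -0.253298 + 0.680678 = 0.427380.
Q̄ = (S_0/π) × [bracket] = (1361/π) × 0.427380 = 185.1 W/m².

Q̄ ≈ 185 W/m²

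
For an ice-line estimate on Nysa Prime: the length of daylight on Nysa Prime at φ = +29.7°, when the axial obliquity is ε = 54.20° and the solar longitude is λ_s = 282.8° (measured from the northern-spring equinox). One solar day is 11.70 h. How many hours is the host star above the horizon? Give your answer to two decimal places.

2.76 h

Solar declination: sin δ = sin ε · sin λ_s = sin 54.20° × sin 282.8° = -0.79091, so δ = -52.270°.
cos H₀ = −tan φ · tan δ = −tan(+29.7°) × tan(-52.270°) = 0.7372, so H₀ = 0.7419 rad = 42.51°.
Daylight = 2H₀/(2π) × 11.70 h = (0.7419/π) × 11.70 = 2.76 h.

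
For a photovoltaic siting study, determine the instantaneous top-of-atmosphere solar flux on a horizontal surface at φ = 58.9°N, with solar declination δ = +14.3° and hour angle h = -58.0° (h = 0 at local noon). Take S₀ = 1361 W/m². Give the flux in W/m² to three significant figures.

cos θ_z = sin φ sin δ + cos φ cos δ cos h = 0.211497 + 0.265240 = 0.476737.
Flux = S₀ · cos θ_z = 1361 × 0.476737 = 648.8 W/m².

649 W/m²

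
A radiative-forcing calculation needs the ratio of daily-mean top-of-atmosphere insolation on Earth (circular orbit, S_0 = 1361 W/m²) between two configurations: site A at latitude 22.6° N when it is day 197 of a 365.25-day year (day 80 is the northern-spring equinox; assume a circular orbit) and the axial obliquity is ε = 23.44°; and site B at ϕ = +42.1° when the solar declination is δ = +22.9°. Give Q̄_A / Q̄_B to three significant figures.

Q̄_A / Q̄_B ≈ 0.953

— Configuration A (ϕ=+22.6°):
Solar longitude: L_s = 360° × (197 − 80)/365.25 = 115.318°.
sin δ = sin 23.44° × sin 115.318° = 0.35958, so δ = +21.074°.
cos h₀ = −tan(+22.6°) tan(+21.074°) = -0.1604, h₀ = 1.7319 rad.
Bracket: h₀ sin ϕ sin δ + cos ϕ cos δ sin h₀ = 1.7319×0.38430×0.35958 + 0.92321×0.93311×0.98705 = 0.239325 + 0.850301 = 1.089626.
Q̄ = (S_0/π) × [bracket] = (1361/π) × 1.089626 = 472.05 W/m².
— Configuration B (ϕ=+42.1°):
cos h₀ = −tan(+42.1°) tan(+22.900°) = -0.3817, h₀ = 1.9624 rad.
Bracket: h₀ sin ϕ sin δ + cos ϕ cos δ sin h₀ = 1.9624×0.67043×0.38912 + 0.74198×0.92119×0.92429 = 0.511946 + 0.631756 = 1.143702.
Q̄ = (S_0/π) × [bracket] = (1361/π) × 1.143702 = 495.47 W/m².
Ratio Q̄_A / Q̄_B = 472.05 / 495.47 = 0.9527.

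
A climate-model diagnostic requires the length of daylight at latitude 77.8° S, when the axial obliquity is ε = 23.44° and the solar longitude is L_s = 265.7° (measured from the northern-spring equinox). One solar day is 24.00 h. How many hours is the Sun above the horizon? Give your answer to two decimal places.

Solar declination: sin δ = sin ε · sin L_s = sin 23.44° × sin 265.7° = -0.39667, so δ = -23.370°.
Sunrise equation: cos h₀ = −tan ϕ · tan δ = -1.9986 ≤ −1, so the Sun never sets (polar day) and h₀ = π.
Daylight = 2h₀/(2π) × 24.00 h = (3.1416/π) × 24.00 = 24.00 h.

24.00 h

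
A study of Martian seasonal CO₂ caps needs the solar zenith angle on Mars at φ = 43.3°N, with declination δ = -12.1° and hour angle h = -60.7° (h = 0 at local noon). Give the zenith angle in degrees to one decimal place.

cos θ_z = sin φ sin δ + cos φ cos δ cos h = -0.143760 + 0.348247 = 0.204487.
θ_z = arccos(0.204487) = 78.2°.

θ_z = 78.2°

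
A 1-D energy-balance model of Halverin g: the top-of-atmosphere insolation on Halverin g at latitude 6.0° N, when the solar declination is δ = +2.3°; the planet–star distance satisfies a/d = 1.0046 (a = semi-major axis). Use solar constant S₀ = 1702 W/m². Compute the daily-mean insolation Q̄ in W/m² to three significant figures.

Q̄ ≈ 547 W/m²

cos H₀ = −tan(+6.0°) tan(+2.300°) = -0.0042, H₀ = 1.5750 rad.
Bracket: H₀ sin φ sin δ + cos φ cos δ sin H₀ = 1.5750×0.10453×0.04013 + 0.99452×0.99919×0.99999 = 0.006607 + 0.993705 = 1.000312.
Inverse-square distance factor (a/d)² = 1.0046² = 1.009221.
Q̄ = (S₀/π) × 1.009221 × [bracket] = (1702/π) × 1.009221 × 1.000312 = 546.9 W/m².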